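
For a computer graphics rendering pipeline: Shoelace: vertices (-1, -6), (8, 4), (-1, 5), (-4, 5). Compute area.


Shoelace sum: ((-1)*4 - 8*(-6)) + (8*5 - (-1)*4) + ((-1)*5 - (-4)*5) + ((-4)*(-6) - (-1)*5)
= 132
Area = |132|/2 = 66

66


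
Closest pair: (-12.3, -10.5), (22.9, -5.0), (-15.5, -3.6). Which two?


d(P0,P1) = 35.6271, d(P0,P2) = 7.6059, d(P1,P2) = 38.4255
Closest: P0 and P2

Closest pair: (-12.3, -10.5) and (-15.5, -3.6), distance = 7.6059


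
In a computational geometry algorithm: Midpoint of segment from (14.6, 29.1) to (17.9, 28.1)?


M = ((14.6+17.9)/2, (29.1+28.1)/2)
= (16.25, 28.6)

(16.25, 28.6)


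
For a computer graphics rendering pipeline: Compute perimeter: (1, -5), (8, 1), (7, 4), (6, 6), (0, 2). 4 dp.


Sides: (1, -5)->(8, 1): sqrt(85) = 9.219544, (8, 1)->(7, 4): sqrt(10) = 3.162278, (7, 4)->(6, 6): sqrt(5) = 2.236068, (6, 6)->(0, 2): sqrt(52) = 7.211103, (0, 2)->(1, -5): sqrt(50) = 7.071068
Sum = 28.900061
Perimeter = 28.9001

28.9001


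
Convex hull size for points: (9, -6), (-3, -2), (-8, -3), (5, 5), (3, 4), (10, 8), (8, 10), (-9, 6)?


Convex hull vertices (CCW): (-9, 6), (-8, -3), (9, -6), (10, 8), (8, 10)
Count = 5

5


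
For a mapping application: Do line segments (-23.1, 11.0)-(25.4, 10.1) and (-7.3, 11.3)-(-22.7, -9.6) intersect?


Cross products: d1=-325.6, d2=701.91, d3=28.77, d4=-998.74
d1*d2 < 0 and d3*d4 < 0? yes

Yes, they intersect


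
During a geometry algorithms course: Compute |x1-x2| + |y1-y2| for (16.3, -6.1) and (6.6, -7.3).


|16.3-6.6| + |(-6.1)-(-7.3)| = 9.7 + 1.2 = 10.9

10.9


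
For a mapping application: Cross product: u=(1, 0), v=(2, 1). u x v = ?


u x v = u_x*v_y - u_y*v_x = 1*1 - 0*2
= 1 - 0 = 1

1


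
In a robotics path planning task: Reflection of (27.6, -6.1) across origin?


Reflection over origin: (x,y) -> (-x,-y)
(27.6, -6.1) -> (-27.6, 6.1)

(-27.6, 6.1)


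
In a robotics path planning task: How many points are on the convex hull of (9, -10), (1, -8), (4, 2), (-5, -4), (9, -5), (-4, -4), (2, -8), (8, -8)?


Convex hull vertices (CCW): (-5, -4), (1, -8), (9, -10), (9, -5), (4, 2)
Count = 5

5


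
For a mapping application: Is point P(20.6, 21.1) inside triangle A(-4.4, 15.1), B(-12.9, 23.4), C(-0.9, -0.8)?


Cross products: AB x AP = -258.5, BC x BP = 783.1, CA x CP = -418.5
All same sign? no

No, outside


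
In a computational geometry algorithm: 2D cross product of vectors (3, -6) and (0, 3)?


u x v = u_x*v_y - u_y*v_x = 3*3 - (-6)*0
= 9 - 0 = 9

9


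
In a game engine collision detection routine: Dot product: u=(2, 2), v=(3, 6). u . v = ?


u . v = u_x*v_x + u_y*v_y = 2*3 + 2*6
= 6 + 12 = 18

18


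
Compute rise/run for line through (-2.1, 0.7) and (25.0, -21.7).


slope = (y2-y1)/(x2-x1) = ((-21.7)-0.7)/(25-(-2.1)) = (-22.4)/27.1 = -0.8266

-0.8266


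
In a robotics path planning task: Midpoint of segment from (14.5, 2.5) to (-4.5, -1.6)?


M = ((14.5+(-4.5))/2, (2.5+(-1.6))/2)
= (5, 0.45)

(5, 0.45)


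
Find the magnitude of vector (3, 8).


|u| = sqrt(3^2 + 8^2) = sqrt(73) = 8.544

8.544


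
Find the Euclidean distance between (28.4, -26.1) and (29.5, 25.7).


dx=1.1, dy=51.8
d^2 = 1.1^2 + 51.8^2 = 2684.45
d = sqrt(2684.45) = 51.8117

51.8117


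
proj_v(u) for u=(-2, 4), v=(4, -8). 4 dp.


u.v = -40, |v| = sqrt(80) = 8.9443
Scalar projection = u.v / |v| = -40 / sqrt(80) = -4.4721

-4.4721


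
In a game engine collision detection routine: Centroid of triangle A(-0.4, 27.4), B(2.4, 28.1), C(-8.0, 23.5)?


Centroid = ((x_A+x_B+x_C)/3, (y_A+y_B+y_C)/3)
= (((-0.4)+2.4+(-8))/3, (27.4+28.1+23.5)/3)
= (-2, 26.3333)

(-2, 26.3333)


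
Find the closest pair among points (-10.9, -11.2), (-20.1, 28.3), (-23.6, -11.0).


d(P0,P1) = 40.5572, d(P0,P2) = 12.7016, d(P1,P2) = 39.4555
Closest: P0 and P2

Closest pair: (-10.9, -11.2) and (-23.6, -11.0), distance = 12.7016


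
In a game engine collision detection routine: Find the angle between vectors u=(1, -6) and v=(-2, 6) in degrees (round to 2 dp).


u.v = -38, |u| = sqrt(37) = 6.0828, |v| = sqrt(40) = 6.3246
cos(theta) = u.v/(|u||v|) = -38/sqrt(1480) = -0.987763
theta = acos(-0.987763) = 171.03 degrees

171.03 degrees


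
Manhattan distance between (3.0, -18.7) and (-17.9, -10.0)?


|3-(-17.9)| + |(-18.7)-(-10)| = 20.9 + 8.7 = 29.6

29.6


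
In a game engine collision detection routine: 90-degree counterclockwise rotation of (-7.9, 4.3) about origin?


90° CCW: (x,y) -> (-y, x)
(-7.9,4.3) -> (-4.3, -7.9)

(-4.3, -7.9)


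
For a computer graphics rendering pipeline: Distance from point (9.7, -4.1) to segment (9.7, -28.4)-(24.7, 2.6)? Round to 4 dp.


Project P onto AB: t = 0.6352 (clamped to [0,1])
Closest point on segment: (19.2274, -8.71)
Distance: 10.5841

10.5841


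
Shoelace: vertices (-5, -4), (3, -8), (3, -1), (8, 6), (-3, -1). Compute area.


Shoelace sum: ((-5)*(-8) - 3*(-4)) + (3*(-1) - 3*(-8)) + (3*6 - 8*(-1)) + (8*(-1) - (-3)*6) + ((-3)*(-4) - (-5)*(-1))
= 116
Area = |116|/2 = 58

58


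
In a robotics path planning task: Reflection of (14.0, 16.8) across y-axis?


Reflection over y-axis: (x,y) -> (-x,y)
(14, 16.8) -> (-14, 16.8)

(-14, 16.8)


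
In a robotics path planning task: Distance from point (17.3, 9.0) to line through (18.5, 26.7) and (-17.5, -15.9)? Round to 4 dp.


|cross product| = 586.08
|line direction| = sqrt(3110.76) = 55.7742
Distance = 586.08/sqrt(3110.76) = 10.5081

10.5081


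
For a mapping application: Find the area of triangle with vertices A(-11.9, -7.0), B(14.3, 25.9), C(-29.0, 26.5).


Area = |x_A(y_B-y_C) + x_B(y_C-y_A) + x_C(y_A-y_B)|/2
= |7.14 + 479.05 + 954.1|/2
= 1440.29/2 = 720.145

720.145


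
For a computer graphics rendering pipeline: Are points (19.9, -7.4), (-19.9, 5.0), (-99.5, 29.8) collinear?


Cross product: ((-19.9)-19.9)*(29.8-(-7.4)) - (5-(-7.4))*((-99.5)-19.9)
= 0

Yes, collinear


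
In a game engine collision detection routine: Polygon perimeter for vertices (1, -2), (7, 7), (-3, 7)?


Sides: (1, -2)->(7, 7): sqrt(117) = 10.816654, (7, 7)->(-3, 7): sqrt(100) = 10, (-3, 7)->(1, -2): sqrt(97) = 9.848858
Sum = 30.665512
Perimeter = 30.6655

30.6655


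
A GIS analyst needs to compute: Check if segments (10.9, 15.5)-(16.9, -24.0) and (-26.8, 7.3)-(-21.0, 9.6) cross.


Cross products: d1=-39.15, d2=-282.05, d3=-1538.35, d4=-1295.45
d1*d2 < 0 and d3*d4 < 0? no

No, they don't intersect


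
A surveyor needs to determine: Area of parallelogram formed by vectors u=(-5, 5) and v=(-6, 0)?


|u x v| = |(-5)*0 - 5*(-6)|
= |0 - (-30)| = 30

30


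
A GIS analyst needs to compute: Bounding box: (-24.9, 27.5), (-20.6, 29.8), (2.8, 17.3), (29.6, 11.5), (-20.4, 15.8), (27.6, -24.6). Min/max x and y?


x range: [-24.9, 29.6]
y range: [-24.6, 29.8]
Bounding box: (-24.9,-24.6) to (29.6,29.8)

(-24.9,-24.6) to (29.6,29.8)


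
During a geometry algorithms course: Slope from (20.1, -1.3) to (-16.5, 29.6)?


slope = (y2-y1)/(x2-x1) = (29.6-(-1.3))/((-16.5)-20.1) = 30.9/(-36.6) = -0.8443

-0.8443


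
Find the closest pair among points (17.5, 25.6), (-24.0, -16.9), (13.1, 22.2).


d(P0,P1) = 59.4012, d(P0,P2) = 5.5606, d(P1,P2) = 53.9001
Closest: P0 and P2

Closest pair: (17.5, 25.6) and (13.1, 22.2), distance = 5.5606


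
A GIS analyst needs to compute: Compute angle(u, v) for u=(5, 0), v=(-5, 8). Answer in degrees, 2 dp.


u.v = -25, |u| = sqrt(25) = 5, |v| = sqrt(89) = 9.434
cos(theta) = u.v/(|u||v|) = -25/sqrt(2225) = -0.529999
theta = acos(-0.529999) = 122.01 degrees

122.01 degrees


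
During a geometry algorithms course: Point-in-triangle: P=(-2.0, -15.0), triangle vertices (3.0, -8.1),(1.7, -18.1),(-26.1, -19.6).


Cross products: AB x AP = -41.03, BC x BP = -91.73, CA x CP = -143.29
All same sign? yes

Yes, inside


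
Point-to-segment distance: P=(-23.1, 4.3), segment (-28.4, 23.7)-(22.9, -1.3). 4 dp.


Project P onto AB: t = 0.2324 (clamped to [0,1])
Closest point on segment: (-16.4773, 17.8897)
Distance: 15.1176

15.1176


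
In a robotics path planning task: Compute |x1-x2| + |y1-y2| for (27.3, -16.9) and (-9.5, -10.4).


|27.3-(-9.5)| + |(-16.9)-(-10.4)| = 36.8 + 6.5 = 43.3

43.3


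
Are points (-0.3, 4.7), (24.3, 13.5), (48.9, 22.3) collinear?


Cross product: (24.3-(-0.3))*(22.3-4.7) - (13.5-4.7)*(48.9-(-0.3))
= 0

Yes, collinear


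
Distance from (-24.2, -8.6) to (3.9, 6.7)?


dx=28.1, dy=15.3
d^2 = 28.1^2 + 15.3^2 = 1023.7
d = sqrt(1023.7) = 31.9953

31.9953


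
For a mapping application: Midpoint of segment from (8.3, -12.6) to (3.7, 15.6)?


M = ((8.3+3.7)/2, ((-12.6)+15.6)/2)
= (6, 1.5)

(6, 1.5)


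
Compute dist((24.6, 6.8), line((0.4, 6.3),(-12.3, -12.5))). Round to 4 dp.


|cross product| = 448.61
|line direction| = sqrt(514.73) = 22.6877
Distance = 448.61/sqrt(514.73) = 19.7733

19.7733


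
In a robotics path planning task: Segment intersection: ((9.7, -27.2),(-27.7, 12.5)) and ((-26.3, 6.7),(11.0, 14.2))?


Cross products: d1=-1534.47, d2=226.84, d3=161.34, d4=-1599.97
d1*d2 < 0 and d3*d4 < 0? yes

Yes, they intersect


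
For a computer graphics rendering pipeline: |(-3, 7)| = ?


|u| = sqrt((-3)^2 + 7^2) = sqrt(58) = 7.6158

7.6158


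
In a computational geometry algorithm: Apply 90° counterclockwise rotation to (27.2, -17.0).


90° CCW: (x,y) -> (-y, x)
(27.2,-17) -> (17, 27.2)

(17, 27.2)


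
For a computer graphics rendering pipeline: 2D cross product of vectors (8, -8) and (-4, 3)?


u x v = u_x*v_y - u_y*v_x = 8*3 - (-8)*(-4)
= 24 - 32 = -8

-8


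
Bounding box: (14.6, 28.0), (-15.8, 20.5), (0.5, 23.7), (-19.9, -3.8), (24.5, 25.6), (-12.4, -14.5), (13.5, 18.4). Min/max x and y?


x range: [-19.9, 24.5]
y range: [-14.5, 28]
Bounding box: (-19.9,-14.5) to (24.5,28)

(-19.9,-14.5) to (24.5,28)


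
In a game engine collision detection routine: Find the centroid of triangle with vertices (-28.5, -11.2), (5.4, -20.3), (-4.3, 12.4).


Centroid = ((x_A+x_B+x_C)/3, (y_A+y_B+y_C)/3)
= (((-28.5)+5.4+(-4.3))/3, ((-11.2)+(-20.3)+12.4)/3)
= (-9.1333, -6.3667)

(-9.1333, -6.3667)


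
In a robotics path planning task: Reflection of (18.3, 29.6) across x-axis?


Reflection over x-axis: (x,y) -> (x,-y)
(18.3, 29.6) -> (18.3, -29.6)

(18.3, -29.6)


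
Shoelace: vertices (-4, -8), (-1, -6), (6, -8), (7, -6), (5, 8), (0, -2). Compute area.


Shoelace sum: ((-4)*(-6) - (-1)*(-8)) + ((-1)*(-8) - 6*(-6)) + (6*(-6) - 7*(-8)) + (7*8 - 5*(-6)) + (5*(-2) - 0*8) + (0*(-8) - (-4)*(-2))
= 148
Area = |148|/2 = 74

74


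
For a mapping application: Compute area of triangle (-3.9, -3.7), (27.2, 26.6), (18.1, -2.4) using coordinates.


Area = |x_A(y_B-y_C) + x_B(y_C-y_A) + x_C(y_A-y_B)|/2
= |(-113.1) + 35.36 + (-548.43)|/2
= 626.17/2 = 313.085

313.085


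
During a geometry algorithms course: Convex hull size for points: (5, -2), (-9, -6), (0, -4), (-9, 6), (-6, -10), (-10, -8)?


Convex hull vertices (CCW): (-10, -8), (-6, -10), (5, -2), (-9, 6)
Count = 4

4


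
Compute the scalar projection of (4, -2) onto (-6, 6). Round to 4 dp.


u.v = -36, |v| = sqrt(72) = 8.4853
Scalar projection = u.v / |v| = -36 / sqrt(72) = -4.2426

-4.2426


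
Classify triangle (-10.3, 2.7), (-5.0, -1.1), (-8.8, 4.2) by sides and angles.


Side lengths squared: AB^2=42.53, BC^2=42.53, CA^2=4.5
Sorted: [4.5, 42.53, 42.53]
By sides: Isosceles, By angles: Acute

Isosceles, Acute


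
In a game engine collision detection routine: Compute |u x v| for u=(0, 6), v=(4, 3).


|u x v| = |0*3 - 6*4|
= |0 - 24| = 24

24


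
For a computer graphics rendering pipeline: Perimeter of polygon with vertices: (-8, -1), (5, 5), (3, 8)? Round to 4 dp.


Sides: (-8, -1)->(5, 5): sqrt(205) = 14.317821, (5, 5)->(3, 8): sqrt(13) = 3.605551, (3, 8)->(-8, -1): sqrt(202) = 14.21267
Sum = 32.136042
Perimeter = 32.136

32.136


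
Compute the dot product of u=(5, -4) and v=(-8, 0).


u . v = u_x*v_x + u_y*v_y = 5*(-8) + (-4)*0
= (-40) + 0 = -40

-40


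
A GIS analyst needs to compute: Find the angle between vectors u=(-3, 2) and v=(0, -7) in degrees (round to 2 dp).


u.v = -14, |u| = sqrt(13) = 3.6056, |v| = sqrt(49) = 7
cos(theta) = u.v/(|u||v|) = -14/sqrt(637) = -0.5547
theta = acos(-0.5547) = 123.69 degrees

123.69 degrees


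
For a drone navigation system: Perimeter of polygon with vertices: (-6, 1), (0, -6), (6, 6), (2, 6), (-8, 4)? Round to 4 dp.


Sides: (-6, 1)->(0, -6): sqrt(85) = 9.219544, (0, -6)->(6, 6): sqrt(180) = 13.416408, (6, 6)->(2, 6): sqrt(16) = 4, (2, 6)->(-8, 4): sqrt(104) = 10.198039, (-8, 4)->(-6, 1): sqrt(13) = 3.605551
Sum = 40.439542
Perimeter = 40.4395

40.4395


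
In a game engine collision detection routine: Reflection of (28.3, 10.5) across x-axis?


Reflection over x-axis: (x,y) -> (x,-y)
(28.3, 10.5) -> (28.3, -10.5)

(28.3, -10.5)


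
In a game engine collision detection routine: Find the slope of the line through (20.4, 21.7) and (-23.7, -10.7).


slope = (y2-y1)/(x2-x1) = ((-10.7)-21.7)/((-23.7)-20.4) = (-32.4)/(-44.1) = 0.7347

0.7347


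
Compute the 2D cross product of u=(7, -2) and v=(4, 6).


u x v = u_x*v_y - u_y*v_x = 7*6 - (-2)*4
= 42 - (-8) = 50

50


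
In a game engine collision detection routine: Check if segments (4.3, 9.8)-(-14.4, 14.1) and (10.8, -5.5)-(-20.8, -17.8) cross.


Cross products: d1=-563.43, d2=-929.32, d3=258.16, d4=624.05
d1*d2 < 0 and d3*d4 < 0? no

No, they don't intersect


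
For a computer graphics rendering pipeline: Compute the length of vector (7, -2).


|u| = sqrt(7^2 + (-2)^2) = sqrt(53) = 7.2801

7.2801


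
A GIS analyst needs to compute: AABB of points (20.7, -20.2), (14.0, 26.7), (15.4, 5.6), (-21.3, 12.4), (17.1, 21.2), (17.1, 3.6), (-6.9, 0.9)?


x range: [-21.3, 20.7]
y range: [-20.2, 26.7]
Bounding box: (-21.3,-20.2) to (20.7,26.7)

(-21.3,-20.2) to (20.7,26.7)


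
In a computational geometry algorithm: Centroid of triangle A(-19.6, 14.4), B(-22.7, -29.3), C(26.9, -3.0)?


Centroid = ((x_A+x_B+x_C)/3, (y_A+y_B+y_C)/3)
= (((-19.6)+(-22.7)+26.9)/3, (14.4+(-29.3)+(-3))/3)
= (-5.1333, -5.9667)

(-5.1333, -5.9667)


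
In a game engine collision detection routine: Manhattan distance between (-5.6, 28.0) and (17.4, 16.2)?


|(-5.6)-17.4| + |28-16.2| = 23 + 11.8 = 34.8

34.8


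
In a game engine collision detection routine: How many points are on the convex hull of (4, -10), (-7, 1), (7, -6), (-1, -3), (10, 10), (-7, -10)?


Convex hull vertices (CCW): (-7, -10), (4, -10), (7, -6), (10, 10), (-7, 1)
Count = 5

5


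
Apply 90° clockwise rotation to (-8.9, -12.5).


90° CW: (x,y) -> (y, -x)
(-8.9,-12.5) -> (-12.5, 8.9)

(-12.5, 8.9)


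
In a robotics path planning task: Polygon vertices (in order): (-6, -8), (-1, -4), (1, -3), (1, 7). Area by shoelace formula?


Shoelace sum: ((-6)*(-4) - (-1)*(-8)) + ((-1)*(-3) - 1*(-4)) + (1*7 - 1*(-3)) + (1*(-8) - (-6)*7)
= 67
Area = |67|/2 = 33.5

33.5


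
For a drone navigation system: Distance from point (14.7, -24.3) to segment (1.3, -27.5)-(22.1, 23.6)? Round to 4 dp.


Project P onto AB: t = 0.1453 (clamped to [0,1])
Closest point on segment: (4.322, -20.0757)
Distance: 11.2048

11.2048


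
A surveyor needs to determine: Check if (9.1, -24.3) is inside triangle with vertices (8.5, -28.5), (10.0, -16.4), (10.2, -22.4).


Cross products: AB x AP = -0.96, BC x BP = -6.98, CA x CP = -3.48
All same sign? yes

Yes, inside


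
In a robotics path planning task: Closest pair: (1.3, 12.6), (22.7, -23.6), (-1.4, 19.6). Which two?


d(P0,P1) = 42.0523, d(P0,P2) = 7.5027, d(P1,P2) = 49.4677
Closest: P0 and P2

Closest pair: (1.3, 12.6) and (-1.4, 19.6), distance = 7.5027


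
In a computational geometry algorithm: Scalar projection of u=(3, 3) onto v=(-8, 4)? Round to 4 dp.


u.v = -12, |v| = sqrt(80) = 8.9443
Scalar projection = u.v / |v| = -12 / sqrt(80) = -1.3416

-1.3416


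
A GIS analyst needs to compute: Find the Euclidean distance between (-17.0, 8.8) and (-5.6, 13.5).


dx=11.4, dy=4.7
d^2 = 11.4^2 + 4.7^2 = 152.05
d = sqrt(152.05) = 12.3309

12.3309


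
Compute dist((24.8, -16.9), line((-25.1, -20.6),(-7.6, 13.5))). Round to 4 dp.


|cross product| = 1636.84
|line direction| = sqrt(1469.06) = 38.3283
Distance = 1636.84/sqrt(1469.06) = 42.7058

42.7058


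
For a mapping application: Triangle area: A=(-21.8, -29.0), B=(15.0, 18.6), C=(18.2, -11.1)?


Area = |x_A(y_B-y_C) + x_B(y_C-y_A) + x_C(y_A-y_B)|/2
= |(-647.46) + 268.5 + (-866.32)|/2
= 1245.28/2 = 622.64

622.64


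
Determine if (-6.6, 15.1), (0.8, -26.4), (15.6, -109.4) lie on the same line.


Cross product: (0.8-(-6.6))*((-109.4)-15.1) - ((-26.4)-15.1)*(15.6-(-6.6))
= 0

Yes, collinear


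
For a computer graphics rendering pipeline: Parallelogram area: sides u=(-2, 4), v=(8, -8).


|u x v| = |(-2)*(-8) - 4*8|
= |16 - 32| = 16

16


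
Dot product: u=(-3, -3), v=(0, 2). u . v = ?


u . v = u_x*v_x + u_y*v_y = (-3)*0 + (-3)*2
= 0 + (-6) = -6

-6


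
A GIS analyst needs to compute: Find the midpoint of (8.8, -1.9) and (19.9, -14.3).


M = ((8.8+19.9)/2, ((-1.9)+(-14.3))/2)
= (14.35, -8.1)

(14.35, -8.1)


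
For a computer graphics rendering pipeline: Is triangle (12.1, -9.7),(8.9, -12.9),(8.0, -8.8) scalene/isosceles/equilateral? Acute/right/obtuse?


Side lengths squared: AB^2=20.48, BC^2=17.62, CA^2=17.62
Sorted: [17.62, 17.62, 20.48]
By sides: Isosceles, By angles: Acute

Isosceles, Acute


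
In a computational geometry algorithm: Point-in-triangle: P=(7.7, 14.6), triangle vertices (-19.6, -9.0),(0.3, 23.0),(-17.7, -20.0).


Cross products: AB x AP = -403.96, BC x BP = 469.4, CA x CP = -345.14
All same sign? no

No, outside


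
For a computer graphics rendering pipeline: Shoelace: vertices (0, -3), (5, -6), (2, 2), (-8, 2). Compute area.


Shoelace sum: (0*(-6) - 5*(-3)) + (5*2 - 2*(-6)) + (2*2 - (-8)*2) + ((-8)*(-3) - 0*2)
= 81
Area = |81|/2 = 40.5

40.5


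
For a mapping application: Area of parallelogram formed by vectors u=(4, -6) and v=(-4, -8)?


|u x v| = |4*(-8) - (-6)*(-4)|
= |(-32) - 24| = 56

56


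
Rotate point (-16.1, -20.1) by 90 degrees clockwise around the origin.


90° CW: (x,y) -> (y, -x)
(-16.1,-20.1) -> (-20.1, 16.1)

(-20.1, 16.1)


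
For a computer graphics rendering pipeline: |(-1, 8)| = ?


|u| = sqrt((-1)^2 + 8^2) = sqrt(65) = 8.0623

8.0623


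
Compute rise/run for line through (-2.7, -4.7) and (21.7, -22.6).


slope = (y2-y1)/(x2-x1) = ((-22.6)-(-4.7))/(21.7-(-2.7)) = (-17.9)/24.4 = -0.7336

-0.7336


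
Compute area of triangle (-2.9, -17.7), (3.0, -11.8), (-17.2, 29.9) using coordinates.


Area = |x_A(y_B-y_C) + x_B(y_C-y_A) + x_C(y_A-y_B)|/2
= |120.93 + 142.8 + 101.48|/2
= 365.21/2 = 182.605

182.605


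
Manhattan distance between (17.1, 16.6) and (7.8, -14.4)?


|17.1-7.8| + |16.6-(-14.4)| = 9.3 + 31 = 40.3

40.3


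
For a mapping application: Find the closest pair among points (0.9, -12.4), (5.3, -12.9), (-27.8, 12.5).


d(P0,P1) = 4.4283, d(P0,P2) = 37.9961, d(P1,P2) = 41.7225
Closest: P0 and P1

Closest pair: (0.9, -12.4) and (5.3, -12.9), distance = 4.4283


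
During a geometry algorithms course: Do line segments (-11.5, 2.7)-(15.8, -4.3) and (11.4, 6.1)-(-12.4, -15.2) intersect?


Cross products: d1=-406.85, d2=341.24, d3=253.12, d4=-494.97
d1*d2 < 0 and d3*d4 < 0? yes

Yes, they intersect


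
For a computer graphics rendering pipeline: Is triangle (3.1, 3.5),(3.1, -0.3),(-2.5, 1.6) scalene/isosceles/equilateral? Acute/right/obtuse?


Side lengths squared: AB^2=14.44, BC^2=34.97, CA^2=34.97
Sorted: [14.44, 34.97, 34.97]
By sides: Isosceles, By angles: Acute

Isosceles, Acute


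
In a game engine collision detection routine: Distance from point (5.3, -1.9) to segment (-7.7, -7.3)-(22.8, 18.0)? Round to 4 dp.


Project P onto AB: t = 0.3395 (clamped to [0,1])
Closest point on segment: (2.6545, 1.2892)
Distance: 4.1436

4.1436


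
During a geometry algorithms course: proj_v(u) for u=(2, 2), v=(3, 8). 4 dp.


u.v = 22, |v| = sqrt(73) = 8.544
Scalar projection = u.v / |v| = 22 / sqrt(73) = 2.5749

2.5749


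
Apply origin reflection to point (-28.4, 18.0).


Reflection over origin: (x,y) -> (-x,-y)
(-28.4, 18) -> (28.4, -18)

(28.4, -18)


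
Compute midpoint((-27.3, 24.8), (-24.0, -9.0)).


M = (((-27.3)+(-24))/2, (24.8+(-9))/2)
= (-25.65, 7.9)

(-25.65, 7.9)


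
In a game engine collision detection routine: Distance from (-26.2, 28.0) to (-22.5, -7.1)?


dx=3.7, dy=-35.1
d^2 = 3.7^2 + (-35.1)^2 = 1245.7
d = sqrt(1245.7) = 35.2945

35.2945


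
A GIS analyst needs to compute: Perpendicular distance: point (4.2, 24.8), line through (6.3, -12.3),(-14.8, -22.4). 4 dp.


|cross product| = 804.02
|line direction| = sqrt(547.22) = 23.3927
Distance = 804.02/sqrt(547.22) = 34.3705

34.3705


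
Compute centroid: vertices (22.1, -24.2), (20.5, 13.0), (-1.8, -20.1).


Centroid = ((x_A+x_B+x_C)/3, (y_A+y_B+y_C)/3)
= ((22.1+20.5+(-1.8))/3, ((-24.2)+13+(-20.1))/3)
= (13.6, -10.4333)

(13.6, -10.4333)


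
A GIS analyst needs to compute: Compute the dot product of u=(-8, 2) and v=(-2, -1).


u . v = u_x*v_x + u_y*v_y = (-8)*(-2) + 2*(-1)
= 16 + (-2) = 14

14


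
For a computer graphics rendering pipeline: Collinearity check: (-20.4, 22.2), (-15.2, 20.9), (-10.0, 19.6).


Cross product: ((-15.2)-(-20.4))*(19.6-22.2) - (20.9-22.2)*((-10)-(-20.4))
= 0

Yes, collinear


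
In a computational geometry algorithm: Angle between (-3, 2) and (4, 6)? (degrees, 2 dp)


u.v = 0, |u| = sqrt(13) = 3.6056, |v| = sqrt(52) = 7.2111
cos(theta) = u.v/(|u||v|) = 0/sqrt(676) = 0
theta = acos(0) = 90 degrees

90 degrees


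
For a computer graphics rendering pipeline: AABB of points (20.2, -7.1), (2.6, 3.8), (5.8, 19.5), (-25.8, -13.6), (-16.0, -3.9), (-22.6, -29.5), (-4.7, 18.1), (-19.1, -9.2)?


x range: [-25.8, 20.2]
y range: [-29.5, 19.5]
Bounding box: (-25.8,-29.5) to (20.2,19.5)

(-25.8,-29.5) to (20.2,19.5)


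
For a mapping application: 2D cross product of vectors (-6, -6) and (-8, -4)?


u x v = u_x*v_y - u_y*v_x = (-6)*(-4) - (-6)*(-8)
= 24 - 48 = -24

-24


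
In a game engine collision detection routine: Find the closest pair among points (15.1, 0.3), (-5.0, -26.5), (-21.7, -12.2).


d(P0,P1) = 33.5, d(P0,P2) = 38.865, d(P1,P2) = 21.9859
Closest: P1 and P2

Closest pair: (-5.0, -26.5) and (-21.7, -12.2), distance = 21.9859


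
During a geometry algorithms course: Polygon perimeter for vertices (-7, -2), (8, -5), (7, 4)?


Sides: (-7, -2)->(8, -5): sqrt(234) = 15.297059, (8, -5)->(7, 4): sqrt(82) = 9.055385, (7, 4)->(-7, -2): sqrt(232) = 15.231546
Sum = 39.58399
Perimeter = 39.584

39.584


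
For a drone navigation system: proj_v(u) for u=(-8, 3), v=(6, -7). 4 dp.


u.v = -69, |v| = sqrt(85) = 9.2195
Scalar projection = u.v / |v| = -69 / sqrt(85) = -7.4841

-7.4841


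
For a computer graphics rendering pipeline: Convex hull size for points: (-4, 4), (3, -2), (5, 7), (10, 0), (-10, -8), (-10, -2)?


Convex hull vertices (CCW): (-10, -8), (10, 0), (5, 7), (-4, 4), (-10, -2)
Count = 5

5


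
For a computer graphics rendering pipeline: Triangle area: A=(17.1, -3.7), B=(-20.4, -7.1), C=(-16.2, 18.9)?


Area = |x_A(y_B-y_C) + x_B(y_C-y_A) + x_C(y_A-y_B)|/2
= |(-444.6) + (-461.04) + (-55.08)|/2
= 960.72/2 = 480.36

480.36


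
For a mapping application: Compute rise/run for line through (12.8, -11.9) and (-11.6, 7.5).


slope = (y2-y1)/(x2-x1) = (7.5-(-11.9))/((-11.6)-12.8) = 19.4/(-24.4) = -0.7951

-0.7951


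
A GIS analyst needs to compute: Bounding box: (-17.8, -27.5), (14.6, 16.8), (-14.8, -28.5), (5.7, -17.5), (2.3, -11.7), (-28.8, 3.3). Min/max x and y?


x range: [-28.8, 14.6]
y range: [-28.5, 16.8]
Bounding box: (-28.8,-28.5) to (14.6,16.8)

(-28.8,-28.5) to (14.6,16.8)


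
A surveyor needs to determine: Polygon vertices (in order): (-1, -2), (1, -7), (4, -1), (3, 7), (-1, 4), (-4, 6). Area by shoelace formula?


Shoelace sum: ((-1)*(-7) - 1*(-2)) + (1*(-1) - 4*(-7)) + (4*7 - 3*(-1)) + (3*4 - (-1)*7) + ((-1)*6 - (-4)*4) + ((-4)*(-2) - (-1)*6)
= 110
Area = |110|/2 = 55

55


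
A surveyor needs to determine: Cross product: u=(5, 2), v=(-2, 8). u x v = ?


u x v = u_x*v_y - u_y*v_x = 5*8 - 2*(-2)
= 40 - (-4) = 44

44


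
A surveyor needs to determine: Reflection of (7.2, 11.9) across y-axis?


Reflection over y-axis: (x,y) -> (-x,y)
(7.2, 11.9) -> (-7.2, 11.9)

(-7.2, 11.9)


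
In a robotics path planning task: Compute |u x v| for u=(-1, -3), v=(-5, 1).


|u x v| = |(-1)*1 - (-3)*(-5)|
= |(-1) - 15| = 16

16


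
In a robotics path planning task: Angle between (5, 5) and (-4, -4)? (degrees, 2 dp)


u.v = -40, |u| = sqrt(50) = 7.0711, |v| = sqrt(32) = 5.6569
cos(theta) = u.v/(|u||v|) = -40/sqrt(1600) = -1
theta = acos(-1) = 180 degrees

180 degrees


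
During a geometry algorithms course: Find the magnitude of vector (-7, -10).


|u| = sqrt((-7)^2 + (-10)^2) = sqrt(149) = 12.2066

12.2066


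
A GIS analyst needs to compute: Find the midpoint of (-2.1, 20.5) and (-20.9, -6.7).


M = (((-2.1)+(-20.9))/2, (20.5+(-6.7))/2)
= (-11.5, 6.9)

(-11.5, 6.9)


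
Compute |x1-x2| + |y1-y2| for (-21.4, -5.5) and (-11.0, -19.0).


|(-21.4)-(-11)| + |(-5.5)-(-19)| = 10.4 + 13.5 = 23.9

23.9


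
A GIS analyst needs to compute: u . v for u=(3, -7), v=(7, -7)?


u . v = u_x*v_x + u_y*v_y = 3*7 + (-7)*(-7)
= 21 + 49 = 70

70


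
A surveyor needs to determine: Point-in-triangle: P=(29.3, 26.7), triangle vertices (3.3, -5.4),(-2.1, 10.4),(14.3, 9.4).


Cross products: AB x AP = -584.14, BC x BP = 298.72, CA x CP = 31.7
All same sign? no

No, outside


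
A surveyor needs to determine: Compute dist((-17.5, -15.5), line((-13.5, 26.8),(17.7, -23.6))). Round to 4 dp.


|cross product| = 1521.36
|line direction| = sqrt(3513.6) = 59.2756
Distance = 1521.36/sqrt(3513.6) = 25.6659

25.6659


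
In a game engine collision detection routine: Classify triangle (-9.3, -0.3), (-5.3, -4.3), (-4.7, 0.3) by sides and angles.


Side lengths squared: AB^2=32, BC^2=21.52, CA^2=21.52
Sorted: [21.52, 21.52, 32]
By sides: Isosceles, By angles: Acute

Isosceles, Acute


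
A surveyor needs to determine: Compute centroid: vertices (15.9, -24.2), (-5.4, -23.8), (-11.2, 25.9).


Centroid = ((x_A+x_B+x_C)/3, (y_A+y_B+y_C)/3)
= ((15.9+(-5.4)+(-11.2))/3, ((-24.2)+(-23.8)+25.9)/3)
= (-0.2333, -7.3667)

(-0.2333, -7.3667)


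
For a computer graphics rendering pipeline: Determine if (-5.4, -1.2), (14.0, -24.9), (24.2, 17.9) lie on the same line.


Cross product: (14-(-5.4))*(17.9-(-1.2)) - ((-24.9)-(-1.2))*(24.2-(-5.4))
= 1072.06

No, not collinear


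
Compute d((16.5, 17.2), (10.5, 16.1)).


dx=-6, dy=-1.1
d^2 = (-6)^2 + (-1.1)^2 = 37.21
d = sqrt(37.21) = 6.1

6.1


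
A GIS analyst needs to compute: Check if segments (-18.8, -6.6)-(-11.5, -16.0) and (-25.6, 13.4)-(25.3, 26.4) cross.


Cross products: d1=-1106.4, d2=-1679.76, d3=82.08, d4=655.44
d1*d2 < 0 and d3*d4 < 0? no

No, they don't intersect


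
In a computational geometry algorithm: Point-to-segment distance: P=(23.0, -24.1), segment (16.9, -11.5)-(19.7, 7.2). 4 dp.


Project P onto AB: t = 0 (clamped to [0,1])
Closest point on segment: (16.9, -11.5)
Distance: 13.9989

13.9989


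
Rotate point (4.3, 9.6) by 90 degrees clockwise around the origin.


90° CW: (x,y) -> (y, -x)
(4.3,9.6) -> (9.6, -4.3)

(9.6, -4.3)


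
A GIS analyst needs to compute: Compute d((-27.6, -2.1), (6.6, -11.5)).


dx=34.2, dy=-9.4
d^2 = 34.2^2 + (-9.4)^2 = 1258
d = sqrt(1258) = 35.4683

35.4683


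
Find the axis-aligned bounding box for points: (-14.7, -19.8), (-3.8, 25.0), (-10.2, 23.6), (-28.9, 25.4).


x range: [-28.9, -3.8]
y range: [-19.8, 25.4]
Bounding box: (-28.9,-19.8) to (-3.8,25.4)

(-28.9,-19.8) to (-3.8,25.4)


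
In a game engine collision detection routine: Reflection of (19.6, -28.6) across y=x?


Reflection over y=x: (x,y) -> (y,x)
(19.6, -28.6) -> (-28.6, 19.6)

(-28.6, 19.6)


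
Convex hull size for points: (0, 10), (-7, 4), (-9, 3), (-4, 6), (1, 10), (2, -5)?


Convex hull vertices (CCW): (-9, 3), (2, -5), (1, 10), (0, 10)
Count = 4

4


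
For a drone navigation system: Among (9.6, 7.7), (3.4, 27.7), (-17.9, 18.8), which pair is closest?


d(P0,P1) = 20.939, d(P0,P2) = 29.6557, d(P1,P2) = 23.0846
Closest: P0 and P1

Closest pair: (9.6, 7.7) and (3.4, 27.7), distance = 20.939


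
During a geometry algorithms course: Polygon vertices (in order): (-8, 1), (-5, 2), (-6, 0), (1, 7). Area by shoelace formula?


Shoelace sum: ((-8)*2 - (-5)*1) + ((-5)*0 - (-6)*2) + ((-6)*7 - 1*0) + (1*1 - (-8)*7)
= 16
Area = |16|/2 = 8

8


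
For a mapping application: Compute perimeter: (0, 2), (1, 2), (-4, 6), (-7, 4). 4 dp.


Sides: (0, 2)->(1, 2): sqrt(1) = 1, (1, 2)->(-4, 6): sqrt(41) = 6.403124, (-4, 6)->(-7, 4): sqrt(13) = 3.605551, (-7, 4)->(0, 2): sqrt(53) = 7.28011
Sum = 18.288785
Perimeter = 18.2888

18.2888


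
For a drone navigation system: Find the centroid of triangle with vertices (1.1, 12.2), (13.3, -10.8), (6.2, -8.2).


Centroid = ((x_A+x_B+x_C)/3, (y_A+y_B+y_C)/3)
= ((1.1+13.3+6.2)/3, (12.2+(-10.8)+(-8.2))/3)
= (6.8667, -2.2667)

(6.8667, -2.2667)


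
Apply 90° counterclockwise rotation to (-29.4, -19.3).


90° CCW: (x,y) -> (-y, x)
(-29.4,-19.3) -> (19.3, -29.4)

(19.3, -29.4)


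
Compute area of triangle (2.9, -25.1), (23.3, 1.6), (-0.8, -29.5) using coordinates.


Area = |x_A(y_B-y_C) + x_B(y_C-y_A) + x_C(y_A-y_B)|/2
= |90.19 + (-102.52) + 21.36|/2
= 9.03/2 = 4.515

4.515


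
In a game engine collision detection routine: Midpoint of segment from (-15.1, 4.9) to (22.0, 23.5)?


M = (((-15.1)+22)/2, (4.9+23.5)/2)
= (3.45, 14.2)

(3.45, 14.2)


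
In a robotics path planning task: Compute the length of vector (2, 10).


|u| = sqrt(2^2 + 10^2) = sqrt(104) = 10.198

10.198


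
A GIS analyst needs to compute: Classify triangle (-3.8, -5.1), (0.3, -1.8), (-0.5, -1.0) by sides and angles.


Side lengths squared: AB^2=27.7, BC^2=1.28, CA^2=27.7
Sorted: [1.28, 27.7, 27.7]
By sides: Isosceles, By angles: Acute

Isosceles, Acute


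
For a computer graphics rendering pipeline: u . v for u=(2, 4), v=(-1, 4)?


u . v = u_x*v_x + u_y*v_y = 2*(-1) + 4*4
= (-2) + 16 = 14

14


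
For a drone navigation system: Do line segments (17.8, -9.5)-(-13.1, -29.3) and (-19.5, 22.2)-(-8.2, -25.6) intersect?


Cross products: d1=1424.73, d2=-276.03, d3=-1718.07, d4=-17.31
d1*d2 < 0 and d3*d4 < 0? no

No, they don't intersect


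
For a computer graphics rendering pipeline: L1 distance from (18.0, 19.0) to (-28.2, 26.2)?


|18-(-28.2)| + |19-26.2| = 46.2 + 7.2 = 53.4

53.4


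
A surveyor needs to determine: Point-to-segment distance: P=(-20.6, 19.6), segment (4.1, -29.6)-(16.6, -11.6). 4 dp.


Project P onto AB: t = 1 (clamped to [0,1])
Closest point on segment: (16.6, -11.6)
Distance: 48.5518

48.5518


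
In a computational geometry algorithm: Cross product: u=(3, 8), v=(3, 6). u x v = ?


u x v = u_x*v_y - u_y*v_x = 3*6 - 8*3
= 18 - 24 = -6

-6


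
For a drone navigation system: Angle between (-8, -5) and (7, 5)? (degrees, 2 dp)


u.v = -81, |u| = sqrt(89) = 9.434, |v| = sqrt(74) = 8.6023
cos(theta) = u.v/(|u||v|) = -81/sqrt(6586) = -0.9981
theta = acos(-0.9981) = 176.47 degrees

176.47 degrees


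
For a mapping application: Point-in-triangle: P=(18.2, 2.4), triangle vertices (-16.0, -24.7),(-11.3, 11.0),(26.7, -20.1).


Cross products: AB x AP = -1093.57, BC x BP = 590.65, CA x CP = -999.85
All same sign? no

No, outside


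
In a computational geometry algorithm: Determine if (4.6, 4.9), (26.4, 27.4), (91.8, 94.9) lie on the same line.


Cross product: (26.4-4.6)*(94.9-4.9) - (27.4-4.9)*(91.8-4.6)
= 0

Yes, collinear


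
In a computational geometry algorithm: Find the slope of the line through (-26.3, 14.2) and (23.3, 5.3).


slope = (y2-y1)/(x2-x1) = (5.3-14.2)/(23.3-(-26.3)) = (-8.9)/49.6 = -0.1794

-0.1794


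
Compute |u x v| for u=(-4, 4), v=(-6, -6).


|u x v| = |(-4)*(-6) - 4*(-6)|
= |24 - (-24)| = 48

48


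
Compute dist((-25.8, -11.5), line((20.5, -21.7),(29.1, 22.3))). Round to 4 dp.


|cross product| = 2124.92
|line direction| = sqrt(2009.96) = 44.8326
Distance = 2124.92/sqrt(2009.96) = 47.3968

47.3968


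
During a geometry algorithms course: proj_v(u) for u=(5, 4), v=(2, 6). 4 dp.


u.v = 34, |v| = sqrt(40) = 6.3246
Scalar projection = u.v / |v| = 34 / sqrt(40) = 5.3759

5.3759


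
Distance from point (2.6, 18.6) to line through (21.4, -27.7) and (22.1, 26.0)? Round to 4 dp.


|cross product| = 1041.97
|line direction| = sqrt(2884.18) = 53.7046
Distance = 1041.97/sqrt(2884.18) = 19.4019

19.4019


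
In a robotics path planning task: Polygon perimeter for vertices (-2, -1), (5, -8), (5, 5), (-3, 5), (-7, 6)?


Sides: (-2, -1)->(5, -8): sqrt(98) = 9.899495, (5, -8)->(5, 5): sqrt(169) = 13, (5, 5)->(-3, 5): sqrt(64) = 8, (-3, 5)->(-7, 6): sqrt(17) = 4.123106, (-7, 6)->(-2, -1): sqrt(74) = 8.602325
Sum = 43.624926
Perimeter = 43.6249

43.6249


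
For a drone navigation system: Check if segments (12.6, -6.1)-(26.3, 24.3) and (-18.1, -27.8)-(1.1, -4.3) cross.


Cross products: d1=-304.81, d2=-43.08, d3=635.99, d4=374.26
d1*d2 < 0 and d3*d4 < 0? no

No, they don't intersect


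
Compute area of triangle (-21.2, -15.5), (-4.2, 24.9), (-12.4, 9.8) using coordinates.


Area = |x_A(y_B-y_C) + x_B(y_C-y_A) + x_C(y_A-y_B)|/2
= |(-320.12) + (-106.26) + 500.96|/2
= 74.58/2 = 37.29

37.29


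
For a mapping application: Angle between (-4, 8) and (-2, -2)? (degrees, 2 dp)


u.v = -8, |u| = sqrt(80) = 8.9443, |v| = sqrt(8) = 2.8284
cos(theta) = u.v/(|u||v|) = -8/sqrt(640) = -0.316228
theta = acos(-0.316228) = 108.43 degrees

108.43 degrees


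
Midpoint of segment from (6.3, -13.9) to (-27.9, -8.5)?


M = ((6.3+(-27.9))/2, ((-13.9)+(-8.5))/2)
= (-10.8, -11.2)

(-10.8, -11.2)


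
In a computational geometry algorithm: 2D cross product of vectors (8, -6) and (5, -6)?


u x v = u_x*v_y - u_y*v_x = 8*(-6) - (-6)*5
= (-48) - (-30) = -18

-18


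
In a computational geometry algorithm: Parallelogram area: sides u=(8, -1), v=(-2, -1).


|u x v| = |8*(-1) - (-1)*(-2)|
= |(-8) - 2| = 10

10


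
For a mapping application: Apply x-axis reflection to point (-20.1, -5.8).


Reflection over x-axis: (x,y) -> (x,-y)
(-20.1, -5.8) -> (-20.1, 5.8)

(-20.1, 5.8)


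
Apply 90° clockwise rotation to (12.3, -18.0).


90° CW: (x,y) -> (y, -x)
(12.3,-18) -> (-18, -12.3)

(-18, -12.3)


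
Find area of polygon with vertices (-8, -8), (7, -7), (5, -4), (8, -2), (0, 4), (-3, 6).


Shoelace sum: ((-8)*(-7) - 7*(-8)) + (7*(-4) - 5*(-7)) + (5*(-2) - 8*(-4)) + (8*4 - 0*(-2)) + (0*6 - (-3)*4) + ((-3)*(-8) - (-8)*6)
= 257
Area = |257|/2 = 128.5

128.5


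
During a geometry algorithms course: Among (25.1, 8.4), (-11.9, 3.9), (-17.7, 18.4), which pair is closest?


d(P0,P1) = 37.2726, d(P0,P2) = 43.9527, d(P1,P2) = 15.617
Closest: P1 and P2

Closest pair: (-11.9, 3.9) and (-17.7, 18.4), distance = 15.617


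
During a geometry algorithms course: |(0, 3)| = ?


|u| = sqrt(0^2 + 3^2) = sqrt(9) = 3

3


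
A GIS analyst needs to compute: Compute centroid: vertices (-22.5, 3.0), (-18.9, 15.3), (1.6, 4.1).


Centroid = ((x_A+x_B+x_C)/3, (y_A+y_B+y_C)/3)
= (((-22.5)+(-18.9)+1.6)/3, (3+15.3+4.1)/3)
= (-13.2667, 7.4667)

(-13.2667, 7.4667)


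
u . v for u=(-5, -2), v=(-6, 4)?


u . v = u_x*v_x + u_y*v_y = (-5)*(-6) + (-2)*4
= 30 + (-8) = 22

22


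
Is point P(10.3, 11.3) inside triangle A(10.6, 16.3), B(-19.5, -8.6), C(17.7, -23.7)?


Cross products: AB x AP = 143.03, BC x BP = 1190.26, CA x CP = 47.5
All same sign? yes

Yes, inside


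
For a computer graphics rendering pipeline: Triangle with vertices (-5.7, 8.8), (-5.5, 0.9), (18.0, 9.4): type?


Side lengths squared: AB^2=62.45, BC^2=624.5, CA^2=562.05
Sorted: [62.45, 562.05, 624.5]
By sides: Scalene, By angles: Right

Scalene, Right


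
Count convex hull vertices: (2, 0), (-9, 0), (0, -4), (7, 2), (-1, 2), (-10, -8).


Convex hull vertices (CCW): (-10, -8), (0, -4), (7, 2), (-1, 2), (-9, 0)
Count = 5

5


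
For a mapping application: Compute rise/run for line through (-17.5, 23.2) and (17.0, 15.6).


slope = (y2-y1)/(x2-x1) = (15.6-23.2)/(17-(-17.5)) = (-7.6)/34.5 = -0.2203

-0.2203


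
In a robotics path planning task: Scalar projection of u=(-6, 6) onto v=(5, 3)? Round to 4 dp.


u.v = -12, |v| = sqrt(34) = 5.831
Scalar projection = u.v / |v| = -12 / sqrt(34) = -2.058

-2.058


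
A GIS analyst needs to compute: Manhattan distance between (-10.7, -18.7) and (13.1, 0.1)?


|(-10.7)-13.1| + |(-18.7)-0.1| = 23.8 + 18.8 = 42.6

42.6


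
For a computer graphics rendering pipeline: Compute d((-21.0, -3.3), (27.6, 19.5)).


dx=48.6, dy=22.8
d^2 = 48.6^2 + 22.8^2 = 2881.8
d = sqrt(2881.8) = 53.6824

53.6824


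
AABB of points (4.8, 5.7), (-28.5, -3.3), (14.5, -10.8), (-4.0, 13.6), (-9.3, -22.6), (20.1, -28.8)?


x range: [-28.5, 20.1]
y range: [-28.8, 13.6]
Bounding box: (-28.5,-28.8) to (20.1,13.6)

(-28.5,-28.8) to (20.1,13.6)


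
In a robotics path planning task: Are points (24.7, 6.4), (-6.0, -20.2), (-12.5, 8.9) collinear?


Cross product: ((-6)-24.7)*(8.9-6.4) - ((-20.2)-6.4)*((-12.5)-24.7)
= -1066.27

No, not collinear


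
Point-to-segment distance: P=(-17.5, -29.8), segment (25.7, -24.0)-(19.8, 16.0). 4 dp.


Project P onto AB: t = 0.014 (clamped to [0,1])
Closest point on segment: (25.6174, -23.4402)
Distance: 43.5839

43.5839


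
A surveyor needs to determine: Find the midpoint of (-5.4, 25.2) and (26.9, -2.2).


M = (((-5.4)+26.9)/2, (25.2+(-2.2))/2)
= (10.75, 11.5)

(10.75, 11.5)


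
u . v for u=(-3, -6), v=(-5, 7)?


u . v = u_x*v_x + u_y*v_y = (-3)*(-5) + (-6)*7
= 15 + (-42) = -27

-27


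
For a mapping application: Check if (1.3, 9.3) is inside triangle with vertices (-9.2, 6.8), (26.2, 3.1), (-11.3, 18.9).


Cross products: AB x AP = 127.35, BC x BP = 160.92, CA x CP = 132.3
All same sign? yes

Yes, inside


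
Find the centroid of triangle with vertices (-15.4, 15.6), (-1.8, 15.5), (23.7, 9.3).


Centroid = ((x_A+x_B+x_C)/3, (y_A+y_B+y_C)/3)
= (((-15.4)+(-1.8)+23.7)/3, (15.6+15.5+9.3)/3)
= (2.1667, 13.4667)

(2.1667, 13.4667)


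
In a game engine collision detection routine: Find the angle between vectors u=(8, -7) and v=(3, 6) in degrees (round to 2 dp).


u.v = -18, |u| = sqrt(113) = 10.6301, |v| = sqrt(45) = 6.7082
cos(theta) = u.v/(|u||v|) = -18/sqrt(5085) = -0.252422
theta = acos(-0.252422) = 104.62 degrees

104.62 degrees


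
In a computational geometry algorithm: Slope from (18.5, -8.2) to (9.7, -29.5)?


slope = (y2-y1)/(x2-x1) = ((-29.5)-(-8.2))/(9.7-18.5) = (-21.3)/(-8.8) = 2.4205

2.4205


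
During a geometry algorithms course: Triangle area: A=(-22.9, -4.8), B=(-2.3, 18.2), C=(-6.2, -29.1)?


Area = |x_A(y_B-y_C) + x_B(y_C-y_A) + x_C(y_A-y_B)|/2
= |(-1083.17) + 55.89 + 142.6|/2
= 884.68/2 = 442.34

442.34


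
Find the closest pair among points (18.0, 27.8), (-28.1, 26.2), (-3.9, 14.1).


d(P0,P1) = 46.1278, d(P0,P2) = 25.8322, d(P1,P2) = 27.0564
Closest: P0 and P2

Closest pair: (18.0, 27.8) and (-3.9, 14.1), distance = 25.8322


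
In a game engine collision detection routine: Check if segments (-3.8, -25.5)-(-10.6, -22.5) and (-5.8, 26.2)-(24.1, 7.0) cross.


Cross products: d1=-1507.43, d2=-1548.29, d3=-345.56, d4=-304.7
d1*d2 < 0 and d3*d4 < 0? no

No, they don't intersect
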